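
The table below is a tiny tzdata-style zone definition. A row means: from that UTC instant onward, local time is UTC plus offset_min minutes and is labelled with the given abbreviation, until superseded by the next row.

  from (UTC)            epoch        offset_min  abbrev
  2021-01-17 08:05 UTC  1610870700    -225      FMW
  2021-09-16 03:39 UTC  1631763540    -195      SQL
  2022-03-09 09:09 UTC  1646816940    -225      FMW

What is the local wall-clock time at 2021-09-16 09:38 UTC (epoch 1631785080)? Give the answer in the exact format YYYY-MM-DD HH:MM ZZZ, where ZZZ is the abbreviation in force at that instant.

Query: 2021-09-16 09:38 UTC
Rule 2/3 (SQL, -03:15): 2021-09-16 03:39 UTC ≤ query < 2022-03-09 09:09 UTC
9·60 + 38 - 195 = 383 min
383 = 0·1440 + 383; 383 = 6·60 + 23 → 06:23, same day
→ 2021-09-16 06:23 SQL

2021-09-16 06:23 SQL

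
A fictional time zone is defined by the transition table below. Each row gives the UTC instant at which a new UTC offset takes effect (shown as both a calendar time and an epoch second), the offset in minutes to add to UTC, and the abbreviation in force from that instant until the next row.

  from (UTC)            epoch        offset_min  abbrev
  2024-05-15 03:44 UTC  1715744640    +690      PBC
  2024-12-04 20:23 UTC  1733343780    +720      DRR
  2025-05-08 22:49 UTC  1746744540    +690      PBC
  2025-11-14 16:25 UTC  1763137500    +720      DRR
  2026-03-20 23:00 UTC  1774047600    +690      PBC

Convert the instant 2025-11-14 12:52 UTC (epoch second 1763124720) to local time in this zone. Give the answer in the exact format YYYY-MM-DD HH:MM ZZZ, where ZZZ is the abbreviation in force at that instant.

Query: 2025-11-14 12:52 UTC
Rule 3/5 (PBC, +11:30): 2025-05-08 22:49 UTC ≤ query < 2025-11-14 16:25 UTC
12·60 + 52 + 690 = 1462 min
1462 = 1·1440 + 22; 22 = 0·60 + 22 → 00:22, 2025-11-14 + 1 day = 2025-11-15
→ 2025-11-15 00:22 PBC

2025-11-15 00:22 PBC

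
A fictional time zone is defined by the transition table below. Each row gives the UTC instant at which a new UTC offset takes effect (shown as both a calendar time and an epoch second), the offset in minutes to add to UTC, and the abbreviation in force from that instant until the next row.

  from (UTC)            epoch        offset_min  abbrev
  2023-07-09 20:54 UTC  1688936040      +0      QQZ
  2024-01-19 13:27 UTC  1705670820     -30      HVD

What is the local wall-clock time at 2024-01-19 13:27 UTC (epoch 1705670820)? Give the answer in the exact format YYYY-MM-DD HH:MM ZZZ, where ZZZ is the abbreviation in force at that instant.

2024-01-19 12:57 HVD

Query: 2024-01-19 13:27 UTC
Rule 2/2 (HVD, -00:30): 2024-01-19 13:27 UTC ≤ query < +∞
13·60 + 27 - 30 = 777 min
777 = 0·1440 + 777; 777 = 12·60 + 57 → 12:57, same day
→ 2024-01-19 12:57 HVD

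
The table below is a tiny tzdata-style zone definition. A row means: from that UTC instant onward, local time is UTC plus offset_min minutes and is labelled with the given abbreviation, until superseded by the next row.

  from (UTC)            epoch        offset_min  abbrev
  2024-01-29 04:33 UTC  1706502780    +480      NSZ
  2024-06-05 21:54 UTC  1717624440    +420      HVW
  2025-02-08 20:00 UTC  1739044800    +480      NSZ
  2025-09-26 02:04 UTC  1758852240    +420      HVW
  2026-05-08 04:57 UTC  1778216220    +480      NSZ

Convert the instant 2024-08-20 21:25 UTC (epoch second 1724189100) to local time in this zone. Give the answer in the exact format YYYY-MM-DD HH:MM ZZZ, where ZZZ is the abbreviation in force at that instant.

2024-08-21 04:25 HVW

Query: 2024-08-20 21:25 UTC
Rule 2/5 (HVW, +07:00): 2024-06-05 21:54 UTC ≤ query < 2025-02-08 20:00 UTC
21·60 + 25 + 420 = 1705 min
1705 = 1·1440 + 265; 265 = 4·60 + 25 → 04:25, 2024-08-20 + 1 day = 2024-08-21
→ 2024-08-21 04:25 HVW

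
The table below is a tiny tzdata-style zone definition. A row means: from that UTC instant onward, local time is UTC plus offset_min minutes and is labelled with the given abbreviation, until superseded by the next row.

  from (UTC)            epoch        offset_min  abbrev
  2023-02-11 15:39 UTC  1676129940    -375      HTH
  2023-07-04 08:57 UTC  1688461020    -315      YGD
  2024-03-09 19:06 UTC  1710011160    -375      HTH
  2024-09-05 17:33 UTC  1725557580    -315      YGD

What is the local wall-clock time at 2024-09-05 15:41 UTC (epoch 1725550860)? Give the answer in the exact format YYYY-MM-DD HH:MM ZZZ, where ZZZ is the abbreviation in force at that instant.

2024-09-05 09:26 HTH

Query: 2024-09-05 15:41 UTC
Rule 3/4 (HTH, -06:15): 2024-03-09 19:06 UTC ≤ query < 2024-09-05 17:33 UTC
15·60 + 41 - 375 = 566 min
566 = 0·1440 + 566; 566 = 9·60 + 26 → 09:26, same day
→ 2024-09-05 09:26 HTH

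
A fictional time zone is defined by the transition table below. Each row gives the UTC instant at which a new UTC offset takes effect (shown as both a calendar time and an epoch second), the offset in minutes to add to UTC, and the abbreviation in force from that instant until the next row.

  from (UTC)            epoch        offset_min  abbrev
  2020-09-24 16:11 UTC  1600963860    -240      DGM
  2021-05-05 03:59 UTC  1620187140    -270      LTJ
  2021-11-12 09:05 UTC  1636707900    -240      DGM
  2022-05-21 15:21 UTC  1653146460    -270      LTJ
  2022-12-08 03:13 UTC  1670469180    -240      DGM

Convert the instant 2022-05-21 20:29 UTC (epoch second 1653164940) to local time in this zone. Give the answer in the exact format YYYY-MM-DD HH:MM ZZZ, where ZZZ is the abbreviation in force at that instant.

2022-05-21 15:59 LTJ

Query: 2022-05-21 20:29 UTC
Rule 4/5 (LTJ, -04:30): 2022-05-21 15:21 UTC ≤ query < 2022-12-08 03:13 UTC
20·60 + 29 - 270 = 959 min
959 = 0·1440 + 959; 959 = 15·60 + 59 → 15:59, same day
→ 2022-05-21 15:59 LTJ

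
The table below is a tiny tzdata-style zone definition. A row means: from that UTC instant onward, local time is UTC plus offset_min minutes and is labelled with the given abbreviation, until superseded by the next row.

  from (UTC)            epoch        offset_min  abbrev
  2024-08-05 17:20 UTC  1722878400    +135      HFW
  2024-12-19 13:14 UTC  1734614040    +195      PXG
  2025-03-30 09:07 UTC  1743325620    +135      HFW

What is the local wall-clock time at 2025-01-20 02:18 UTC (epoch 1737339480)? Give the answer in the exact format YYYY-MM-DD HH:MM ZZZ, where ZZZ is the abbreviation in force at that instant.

Query: 2025-01-20 02:18 UTC
Rule 2/3 (PXG, +03:15): 2024-12-19 13:14 UTC ≤ query < 2025-03-30 09:07 UTC
2·60 + 18 + 195 = 333 min
333 = 0·1440 + 333; 333 = 5·60 + 33 → 05:33, same day
→ 2025-01-20 05:33 PXG

2025-01-20 05:33 PXG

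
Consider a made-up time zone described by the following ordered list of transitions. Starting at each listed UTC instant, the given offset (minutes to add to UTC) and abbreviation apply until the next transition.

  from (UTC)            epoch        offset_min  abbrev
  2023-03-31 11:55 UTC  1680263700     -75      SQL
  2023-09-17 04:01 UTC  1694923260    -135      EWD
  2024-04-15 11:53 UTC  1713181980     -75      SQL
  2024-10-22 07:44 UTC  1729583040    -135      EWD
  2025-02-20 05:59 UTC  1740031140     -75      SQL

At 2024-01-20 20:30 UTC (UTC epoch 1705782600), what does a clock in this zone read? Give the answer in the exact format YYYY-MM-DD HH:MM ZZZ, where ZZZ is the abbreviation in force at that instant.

2024-01-20 18:15 EWD

Query: 2024-01-20 20:30 UTC
Rule 2/5 (EWD, -02:15): 2023-09-17 04:01 UTC ≤ query < 2024-04-15 11:53 UTC
20·60 + 30 - 135 = 1095 min
1095 = 0·1440 + 1095; 1095 = 18·60 + 15 → 18:15, same day
→ 2024-01-20 18:15 EWD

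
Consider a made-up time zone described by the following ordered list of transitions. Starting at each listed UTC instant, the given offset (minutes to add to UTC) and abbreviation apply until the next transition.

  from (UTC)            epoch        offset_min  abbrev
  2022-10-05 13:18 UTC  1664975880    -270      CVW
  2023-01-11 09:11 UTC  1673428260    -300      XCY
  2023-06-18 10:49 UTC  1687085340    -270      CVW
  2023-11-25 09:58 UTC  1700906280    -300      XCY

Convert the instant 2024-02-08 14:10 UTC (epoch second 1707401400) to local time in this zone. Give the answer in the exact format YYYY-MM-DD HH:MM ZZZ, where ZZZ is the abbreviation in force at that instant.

Query: 2024-02-08 14:10 UTC
Rule 4/4 (XCY, -05:00): 2023-11-25 09:58 UTC ≤ query < +∞
14·60 + 10 - 300 = 550 min
550 = 0·1440 + 550; 550 = 9·60 + 10 → 09:10, same day
→ 2024-02-08 09:10 XCY

2024-02-08 09:10 XCY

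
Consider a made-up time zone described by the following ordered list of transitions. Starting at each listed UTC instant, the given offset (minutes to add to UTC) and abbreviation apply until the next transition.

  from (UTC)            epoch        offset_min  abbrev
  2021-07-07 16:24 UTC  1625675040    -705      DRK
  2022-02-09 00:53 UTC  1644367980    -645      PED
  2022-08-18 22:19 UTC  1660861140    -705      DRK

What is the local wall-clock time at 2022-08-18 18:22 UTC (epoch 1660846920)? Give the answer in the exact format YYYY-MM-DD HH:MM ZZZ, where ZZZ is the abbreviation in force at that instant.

Query: 2022-08-18 18:22 UTC
Rule 2/3 (PED, -10:45): 2022-02-09 00:53 UTC ≤ query < 2022-08-18 22:19 UTC
18·60 + 22 - 645 = 457 min
457 = 0·1440 + 457; 457 = 7·60 + 37 → 07:37, same day
→ 2022-08-18 07:37 PED

2022-08-18 07:37 PED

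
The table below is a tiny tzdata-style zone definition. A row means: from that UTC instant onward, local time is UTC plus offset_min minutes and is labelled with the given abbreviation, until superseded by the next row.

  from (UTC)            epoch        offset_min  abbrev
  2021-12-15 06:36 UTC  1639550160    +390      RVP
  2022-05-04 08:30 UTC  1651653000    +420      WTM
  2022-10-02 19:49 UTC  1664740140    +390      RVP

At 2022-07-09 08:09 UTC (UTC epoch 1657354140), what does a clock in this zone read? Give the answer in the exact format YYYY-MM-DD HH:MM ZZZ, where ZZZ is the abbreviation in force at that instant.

2022-07-09 15:09 WTM

Query: 2022-07-09 08:09 UTC
Rule 2/3 (WTM, +07:00): 2022-05-04 08:30 UTC ≤ query < 2022-10-02 19:49 UTC
8·60 + 9 + 420 = 909 min
909 = 0·1440 + 909; 909 = 15·60 + 9 → 15:09, same day
→ 2022-07-09 15:09 WTM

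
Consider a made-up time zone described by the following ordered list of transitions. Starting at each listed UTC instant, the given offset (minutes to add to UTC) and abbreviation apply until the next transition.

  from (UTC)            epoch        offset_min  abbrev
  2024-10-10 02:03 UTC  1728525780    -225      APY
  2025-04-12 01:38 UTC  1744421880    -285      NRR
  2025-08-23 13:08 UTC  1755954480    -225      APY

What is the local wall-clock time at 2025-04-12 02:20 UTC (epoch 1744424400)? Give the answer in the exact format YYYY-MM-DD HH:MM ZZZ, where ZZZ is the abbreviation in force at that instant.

Query: 2025-04-12 02:20 UTC
Rule 2/3 (NRR, -04:45): 2025-04-12 01:38 UTC ≤ query < 2025-08-23 13:08 UTC
2·60 + 20 - 285 = -145 min
-145 = -1·1440 + 1295; 1295 = 21·60 + 35 → 21:35, 2025-04-12 - 1 day = 2025-04-11
→ 2025-04-11 21:35 NRR

2025-04-11 21:35 NRR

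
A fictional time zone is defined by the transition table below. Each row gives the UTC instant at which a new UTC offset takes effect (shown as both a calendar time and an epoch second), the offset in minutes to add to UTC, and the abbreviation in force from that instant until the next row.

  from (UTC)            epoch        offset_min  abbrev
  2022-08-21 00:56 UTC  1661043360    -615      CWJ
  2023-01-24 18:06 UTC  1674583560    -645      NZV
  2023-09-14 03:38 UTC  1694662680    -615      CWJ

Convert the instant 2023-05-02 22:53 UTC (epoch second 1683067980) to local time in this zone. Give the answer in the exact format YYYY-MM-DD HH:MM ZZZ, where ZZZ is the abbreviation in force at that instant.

2023-05-02 12:08 NZV

Query: 2023-05-02 22:53 UTC
Rule 2/3 (NZV, -10:45): 2023-01-24 18:06 UTC ≤ query < 2023-09-14 03:38 UTC
22·60 + 53 - 645 = 728 min
728 = 0·1440 + 728; 728 = 12·60 + 8 → 12:08, same day
→ 2023-05-02 12:08 NZV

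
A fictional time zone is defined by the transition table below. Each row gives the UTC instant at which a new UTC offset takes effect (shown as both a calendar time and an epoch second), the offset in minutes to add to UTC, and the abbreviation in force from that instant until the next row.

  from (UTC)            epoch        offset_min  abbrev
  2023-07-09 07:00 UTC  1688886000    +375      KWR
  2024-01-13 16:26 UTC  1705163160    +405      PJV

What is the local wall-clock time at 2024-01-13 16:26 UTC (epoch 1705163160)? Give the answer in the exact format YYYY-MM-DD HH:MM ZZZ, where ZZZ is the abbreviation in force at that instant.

Query: 2024-01-13 16:26 UTC
Rule 2/2 (PJV, +06:45): 2024-01-13 16:26 UTC ≤ query < +∞
16·60 + 26 + 405 = 1391 min
1391 = 0·1440 + 1391; 1391 = 23·60 + 11 → 23:11, same day
→ 2024-01-13 23:11 PJV

2024-01-13 23:11 PJV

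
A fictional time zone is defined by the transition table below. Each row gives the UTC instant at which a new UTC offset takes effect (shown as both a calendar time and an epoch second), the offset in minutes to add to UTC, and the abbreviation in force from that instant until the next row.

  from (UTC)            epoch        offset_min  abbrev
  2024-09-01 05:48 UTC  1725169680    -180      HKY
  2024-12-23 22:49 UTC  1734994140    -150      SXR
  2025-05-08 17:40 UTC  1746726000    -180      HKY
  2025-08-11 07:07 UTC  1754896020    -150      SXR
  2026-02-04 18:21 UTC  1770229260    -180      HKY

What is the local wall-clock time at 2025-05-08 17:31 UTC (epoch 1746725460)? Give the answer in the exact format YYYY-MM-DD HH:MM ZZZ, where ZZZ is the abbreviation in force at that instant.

Query: 2025-05-08 17:31 UTC
Rule 2/5 (SXR, -02:30): 2024-12-23 22:49 UTC ≤ query < 2025-05-08 17:40 UTC
17·60 + 31 - 150 = 901 min
901 = 0·1440 + 901; 901 = 15·60 + 1 → 15:01, same day
→ 2025-05-08 15:01 SXR

2025-05-08 15:01 SXR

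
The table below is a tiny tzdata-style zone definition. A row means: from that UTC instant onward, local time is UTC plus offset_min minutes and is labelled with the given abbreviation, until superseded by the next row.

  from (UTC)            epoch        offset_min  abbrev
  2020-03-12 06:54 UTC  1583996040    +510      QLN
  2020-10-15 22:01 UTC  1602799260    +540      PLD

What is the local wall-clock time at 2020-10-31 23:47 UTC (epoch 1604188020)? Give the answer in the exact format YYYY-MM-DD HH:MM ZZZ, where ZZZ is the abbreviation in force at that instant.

Query: 2020-10-31 23:47 UTC
Rule 2/2 (PLD, +09:00): 2020-10-15 22:01 UTC ≤ query < +∞
23·60 + 47 + 540 = 1967 min
1967 = 1·1440 + 527; 527 = 8·60 + 47 → 08:47, 2020-10-31 + 1 day = 2020-11-01
→ 2020-11-01 08:47 PLD

2020-11-01 08:47 PLD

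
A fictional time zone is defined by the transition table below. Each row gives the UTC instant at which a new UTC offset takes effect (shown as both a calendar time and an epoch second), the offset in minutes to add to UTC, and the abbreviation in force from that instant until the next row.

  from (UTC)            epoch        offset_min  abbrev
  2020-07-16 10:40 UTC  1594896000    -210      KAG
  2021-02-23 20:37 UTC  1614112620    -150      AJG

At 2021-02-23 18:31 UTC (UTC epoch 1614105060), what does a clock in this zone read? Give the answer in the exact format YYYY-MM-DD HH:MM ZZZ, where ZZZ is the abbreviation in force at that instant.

Query: 2021-02-23 18:31 UTC
Rule 1/2 (KAG, -03:30): 2020-07-16 10:40 UTC ≤ query < 2021-02-23 20:37 UTC
18·60 + 31 - 210 = 901 min
901 = 0·1440 + 901; 901 = 15·60 + 1 → 15:01, same day
→ 2021-02-23 15:01 KAG

2021-02-23 15:01 KAG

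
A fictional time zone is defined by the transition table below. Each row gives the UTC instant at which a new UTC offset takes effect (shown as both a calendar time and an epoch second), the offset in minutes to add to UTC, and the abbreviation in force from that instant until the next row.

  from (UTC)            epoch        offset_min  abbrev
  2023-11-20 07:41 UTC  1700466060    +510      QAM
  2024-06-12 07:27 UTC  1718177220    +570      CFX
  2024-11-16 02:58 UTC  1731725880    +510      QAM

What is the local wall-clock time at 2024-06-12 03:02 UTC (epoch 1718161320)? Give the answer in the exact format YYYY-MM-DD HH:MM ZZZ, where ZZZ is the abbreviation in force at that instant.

2024-06-12 11:32 QAM

Query: 2024-06-12 03:02 UTC
Rule 1/3 (QAM, +08:30): 2023-11-20 07:41 UTC ≤ query < 2024-06-12 07:27 UTC
3·60 + 2 + 510 = 692 min
692 = 0·1440 + 692; 692 = 11·60 + 32 → 11:32, same day
→ 2024-06-12 11:32 QAM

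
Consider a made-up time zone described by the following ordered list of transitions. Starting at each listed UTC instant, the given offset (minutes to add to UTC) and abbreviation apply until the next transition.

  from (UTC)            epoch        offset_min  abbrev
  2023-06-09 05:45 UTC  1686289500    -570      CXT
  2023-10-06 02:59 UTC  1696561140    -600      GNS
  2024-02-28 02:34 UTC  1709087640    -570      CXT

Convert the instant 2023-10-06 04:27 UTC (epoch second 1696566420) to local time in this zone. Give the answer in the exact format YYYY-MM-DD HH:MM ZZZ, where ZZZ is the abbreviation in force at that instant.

Query: 2023-10-06 04:27 UTC
Rule 2/3 (GNS, -10:00): 2023-10-06 02:59 UTC ≤ query < 2024-02-28 02:34 UTC
4·60 + 27 - 600 = -333 min
-333 = -1·1440 + 1107; 1107 = 18·60 + 27 → 18:27, 2023-10-06 - 1 day = 2023-10-05
→ 2023-10-05 18:27 GNS

2023-10-05 18:27 GNS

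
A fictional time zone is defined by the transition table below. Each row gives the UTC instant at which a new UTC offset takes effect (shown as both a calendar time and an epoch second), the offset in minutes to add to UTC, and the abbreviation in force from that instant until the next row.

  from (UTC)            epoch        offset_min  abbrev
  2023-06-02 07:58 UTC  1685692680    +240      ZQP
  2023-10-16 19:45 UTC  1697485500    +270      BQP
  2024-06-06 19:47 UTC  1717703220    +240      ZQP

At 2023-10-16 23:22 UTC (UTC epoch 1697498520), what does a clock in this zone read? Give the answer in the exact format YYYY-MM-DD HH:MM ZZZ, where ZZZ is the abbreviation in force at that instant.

Query: 2023-10-16 23:22 UTC
Rule 2/3 (BQP, +04:30): 2023-10-16 19:45 UTC ≤ query < 2024-06-06 19:47 UTC
23·60 + 22 + 270 = 1672 min
1672 = 1·1440 + 232; 232 = 3·60 + 52 → 03:52, 2023-10-16 + 1 day = 2023-10-17
→ 2023-10-17 03:52 BQP

2023-10-17 03:52 BQP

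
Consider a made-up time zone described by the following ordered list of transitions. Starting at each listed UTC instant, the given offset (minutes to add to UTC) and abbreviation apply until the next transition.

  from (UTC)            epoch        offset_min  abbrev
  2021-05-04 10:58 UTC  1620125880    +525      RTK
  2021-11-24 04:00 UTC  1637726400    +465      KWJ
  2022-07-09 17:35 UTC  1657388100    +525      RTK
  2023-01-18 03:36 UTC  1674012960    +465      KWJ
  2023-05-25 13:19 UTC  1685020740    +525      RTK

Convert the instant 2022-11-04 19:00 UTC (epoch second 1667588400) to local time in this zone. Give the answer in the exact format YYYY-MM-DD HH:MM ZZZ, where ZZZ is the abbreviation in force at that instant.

2022-11-05 03:45 RTK

Query: 2022-11-04 19:00 UTC
Rule 3/5 (RTK, +08:45): 2022-07-09 17:35 UTC ≤ query < 2023-01-18 03:36 UTC
19·60 + 0 + 525 = 1665 min
1665 = 1·1440 + 225; 225 = 3·60 + 45 → 03:45, 2022-11-04 + 1 day = 2022-11-05
→ 2022-11-05 03:45 RTK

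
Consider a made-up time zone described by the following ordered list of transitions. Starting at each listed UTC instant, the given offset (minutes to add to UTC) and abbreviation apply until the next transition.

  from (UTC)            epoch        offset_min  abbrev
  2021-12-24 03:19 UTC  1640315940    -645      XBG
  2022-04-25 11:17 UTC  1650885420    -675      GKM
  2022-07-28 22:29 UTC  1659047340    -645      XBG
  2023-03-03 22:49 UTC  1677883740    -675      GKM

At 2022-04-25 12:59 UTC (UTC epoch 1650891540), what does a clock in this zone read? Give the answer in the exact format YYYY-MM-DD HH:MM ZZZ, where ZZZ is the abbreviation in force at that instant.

2022-04-25 01:44 GKM

Query: 2022-04-25 12:59 UTC
Rule 2/4 (GKM, -11:15): 2022-04-25 11:17 UTC ≤ query < 2022-07-28 22:29 UTC
12·60 + 59 - 675 = 104 min
104 = 0·1440 + 104; 104 = 1·60 + 44 → 01:44, same day
→ 2022-04-25 01:44 GKM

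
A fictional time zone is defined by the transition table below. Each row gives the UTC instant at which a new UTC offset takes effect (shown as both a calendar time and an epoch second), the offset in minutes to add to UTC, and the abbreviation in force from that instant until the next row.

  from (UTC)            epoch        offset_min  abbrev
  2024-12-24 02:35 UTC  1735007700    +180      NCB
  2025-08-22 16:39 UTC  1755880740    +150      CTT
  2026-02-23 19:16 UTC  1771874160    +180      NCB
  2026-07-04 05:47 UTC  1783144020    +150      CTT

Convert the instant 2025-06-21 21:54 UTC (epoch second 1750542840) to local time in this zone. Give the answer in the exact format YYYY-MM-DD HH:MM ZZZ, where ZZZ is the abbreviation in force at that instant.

2025-06-22 00:54 NCB

Query: 2025-06-21 21:54 UTC
Rule 1/4 (NCB, +03:00): 2024-12-24 02:35 UTC ≤ query < 2025-08-22 16:39 UTC
21·60 + 54 + 180 = 1494 min
1494 = 1·1440 + 54; 54 = 0·60 + 54 → 00:54, 2025-06-21 + 1 day = 2025-06-22
→ 2025-06-22 00:54 NCB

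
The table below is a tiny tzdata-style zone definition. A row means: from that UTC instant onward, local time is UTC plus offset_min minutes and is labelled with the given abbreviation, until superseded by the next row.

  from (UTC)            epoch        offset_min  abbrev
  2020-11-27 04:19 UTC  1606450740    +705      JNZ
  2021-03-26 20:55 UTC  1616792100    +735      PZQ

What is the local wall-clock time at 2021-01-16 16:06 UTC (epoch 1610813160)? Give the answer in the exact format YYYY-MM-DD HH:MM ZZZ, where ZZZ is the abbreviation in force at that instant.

Query: 2021-01-16 16:06 UTC
Rule 1/2 (JNZ, +11:45): 2020-11-27 04:19 UTC ≤ query < 2021-03-26 20:55 UTC
16·60 + 6 + 705 = 1671 min
1671 = 1·1440 + 231; 231 = 3·60 + 51 → 03:51, 2021-01-16 + 1 day = 2021-01-17
→ 2021-01-17 03:51 JNZ

2021-01-17 03:51 JNZ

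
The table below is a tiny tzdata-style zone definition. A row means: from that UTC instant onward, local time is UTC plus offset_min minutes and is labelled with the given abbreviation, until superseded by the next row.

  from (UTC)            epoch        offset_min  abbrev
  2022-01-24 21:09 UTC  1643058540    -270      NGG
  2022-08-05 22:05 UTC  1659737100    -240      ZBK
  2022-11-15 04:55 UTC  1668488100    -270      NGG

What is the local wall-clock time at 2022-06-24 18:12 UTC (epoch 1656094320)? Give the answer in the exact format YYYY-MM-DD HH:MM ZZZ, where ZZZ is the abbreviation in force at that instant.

2022-06-24 13:42 NGG

Query: 2022-06-24 18:12 UTC
Rule 1/3 (NGG, -04:30): 2022-01-24 21:09 UTC ≤ query < 2022-08-05 22:05 UTC
18·60 + 12 - 270 = 822 min
822 = 0·1440 + 822; 822 = 13·60 + 42 → 13:42, same day
→ 2022-06-24 13:42 NGG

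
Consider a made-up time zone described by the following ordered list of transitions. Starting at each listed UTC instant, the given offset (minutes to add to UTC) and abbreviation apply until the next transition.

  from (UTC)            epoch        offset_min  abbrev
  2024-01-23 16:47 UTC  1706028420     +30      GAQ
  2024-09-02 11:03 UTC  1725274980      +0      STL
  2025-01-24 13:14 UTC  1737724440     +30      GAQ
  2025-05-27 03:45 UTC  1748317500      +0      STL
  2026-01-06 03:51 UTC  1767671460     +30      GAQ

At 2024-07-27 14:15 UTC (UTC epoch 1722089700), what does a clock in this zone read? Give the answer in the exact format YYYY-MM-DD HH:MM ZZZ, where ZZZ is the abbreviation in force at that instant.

Query: 2024-07-27 14:15 UTC
Rule 1/5 (GAQ, +00:30): 2024-01-23 16:47 UTC ≤ query < 2024-09-02 11:03 UTC
14·60 + 15 + 30 = 885 min
885 = 0·1440 + 885; 885 = 14·60 + 45 → 14:45, same day
→ 2024-07-27 14:45 GAQ

2024-07-27 14:45 GAQ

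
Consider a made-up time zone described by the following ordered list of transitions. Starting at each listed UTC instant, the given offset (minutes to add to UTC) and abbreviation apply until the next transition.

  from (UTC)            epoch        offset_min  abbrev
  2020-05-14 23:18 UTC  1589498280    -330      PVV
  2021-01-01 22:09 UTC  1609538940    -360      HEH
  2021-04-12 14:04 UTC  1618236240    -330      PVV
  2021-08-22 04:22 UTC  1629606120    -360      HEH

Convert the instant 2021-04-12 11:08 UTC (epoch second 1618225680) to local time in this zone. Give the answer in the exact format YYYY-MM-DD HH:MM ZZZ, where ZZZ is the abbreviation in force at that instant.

2021-04-12 05:08 HEH

Query: 2021-04-12 11:08 UTC
Rule 2/4 (HEH, -06:00): 2021-01-01 22:09 UTC ≤ query < 2021-04-12 14:04 UTC
11·60 + 8 - 360 = 308 min
308 = 0·1440 + 308; 308 = 5·60 + 8 → 05:08, same day
→ 2021-04-12 05:08 HEH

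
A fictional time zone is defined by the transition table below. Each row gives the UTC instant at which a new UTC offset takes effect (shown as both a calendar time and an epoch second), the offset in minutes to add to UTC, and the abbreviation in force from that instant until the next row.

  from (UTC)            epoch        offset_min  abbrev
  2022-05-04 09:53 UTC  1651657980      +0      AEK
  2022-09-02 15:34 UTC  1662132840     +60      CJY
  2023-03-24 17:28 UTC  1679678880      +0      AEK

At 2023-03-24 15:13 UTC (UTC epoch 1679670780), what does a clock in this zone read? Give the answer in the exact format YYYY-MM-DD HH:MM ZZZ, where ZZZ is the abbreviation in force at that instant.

Query: 2023-03-24 15:13 UTC
Rule 2/3 (CJY, +01:00): 2022-09-02 15:34 UTC ≤ query < 2023-03-24 17:28 UTC
15·60 + 13 + 60 = 973 min
973 = 0·1440 + 973; 973 = 16·60 + 13 → 16:13, same day
→ 2023-03-24 16:13 CJY

2023-03-24 16:13 CJY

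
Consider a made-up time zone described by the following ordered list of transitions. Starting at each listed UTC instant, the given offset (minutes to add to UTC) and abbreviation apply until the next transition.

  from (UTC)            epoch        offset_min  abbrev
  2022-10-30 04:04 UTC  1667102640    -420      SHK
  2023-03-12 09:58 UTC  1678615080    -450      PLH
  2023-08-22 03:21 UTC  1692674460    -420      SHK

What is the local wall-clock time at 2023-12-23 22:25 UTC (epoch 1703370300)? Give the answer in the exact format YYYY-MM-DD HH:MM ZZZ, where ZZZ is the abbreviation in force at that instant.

2023-12-23 15:25 SHK

Query: 2023-12-23 22:25 UTC
Rule 3/3 (SHK, -07:00): 2023-08-22 03:21 UTC ≤ query < +∞
22·60 + 25 - 420 = 925 min
925 = 0·1440 + 925; 925 = 15·60 + 25 → 15:25, same day
→ 2023-12-23 15:25 SHK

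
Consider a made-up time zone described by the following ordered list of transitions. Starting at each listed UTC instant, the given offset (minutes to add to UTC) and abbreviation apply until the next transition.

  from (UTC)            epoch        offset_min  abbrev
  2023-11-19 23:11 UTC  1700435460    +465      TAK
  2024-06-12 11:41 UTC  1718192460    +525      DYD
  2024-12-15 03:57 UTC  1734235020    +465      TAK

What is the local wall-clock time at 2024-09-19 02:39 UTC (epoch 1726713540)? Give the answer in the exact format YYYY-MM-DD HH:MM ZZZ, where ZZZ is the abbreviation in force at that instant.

2024-09-19 11:24 DYD

Query: 2024-09-19 02:39 UTC
Rule 2/3 (DYD, +08:45): 2024-06-12 11:41 UTC ≤ query < 2024-12-15 03:57 UTC
2·60 + 39 + 525 = 684 min
684 = 0·1440 + 684; 684 = 11·60 + 24 → 11:24, same day
→ 2024-09-19 11:24 DYD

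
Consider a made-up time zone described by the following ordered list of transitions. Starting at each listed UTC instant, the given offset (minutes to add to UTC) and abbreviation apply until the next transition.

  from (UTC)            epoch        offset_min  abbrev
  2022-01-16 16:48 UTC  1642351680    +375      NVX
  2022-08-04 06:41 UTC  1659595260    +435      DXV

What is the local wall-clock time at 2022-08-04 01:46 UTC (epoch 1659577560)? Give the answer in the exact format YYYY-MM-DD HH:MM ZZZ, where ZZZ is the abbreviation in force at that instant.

2022-08-04 08:01 NVX

Query: 2022-08-04 01:46 UTC
Rule 1/2 (NVX, +06:15): 2022-01-16 16:48 UTC ≤ query < 2022-08-04 06:41 UTC
1·60 + 46 + 375 = 481 min
481 = 0·1440 + 481; 481 = 8·60 + 1 → 08:01, same day
→ 2022-08-04 08:01 NVX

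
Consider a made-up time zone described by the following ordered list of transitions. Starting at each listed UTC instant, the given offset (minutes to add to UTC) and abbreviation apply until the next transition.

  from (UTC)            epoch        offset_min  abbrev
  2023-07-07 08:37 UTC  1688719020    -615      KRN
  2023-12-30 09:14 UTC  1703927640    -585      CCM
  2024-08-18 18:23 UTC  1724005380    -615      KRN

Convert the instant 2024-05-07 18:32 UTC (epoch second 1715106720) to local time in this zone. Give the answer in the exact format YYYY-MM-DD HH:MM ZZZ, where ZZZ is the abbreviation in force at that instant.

Query: 2024-05-07 18:32 UTC
Rule 2/3 (CCM, -09:45): 2023-12-30 09:14 UTC ≤ query < 2024-08-18 18:23 UTC
18·60 + 32 - 585 = 527 min
527 = 0·1440 + 527; 527 = 8·60 + 47 → 08:47, same day
→ 2024-05-07 08:47 CCM

2024-05-07 08:47 CCM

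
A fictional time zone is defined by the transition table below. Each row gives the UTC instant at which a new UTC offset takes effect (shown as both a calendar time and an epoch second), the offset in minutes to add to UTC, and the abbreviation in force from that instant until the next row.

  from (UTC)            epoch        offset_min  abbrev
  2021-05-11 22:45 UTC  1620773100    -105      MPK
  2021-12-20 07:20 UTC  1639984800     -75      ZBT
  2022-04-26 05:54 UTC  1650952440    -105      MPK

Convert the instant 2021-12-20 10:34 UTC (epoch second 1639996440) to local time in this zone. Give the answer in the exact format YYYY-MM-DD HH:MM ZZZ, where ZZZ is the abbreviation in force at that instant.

Query: 2021-12-20 10:34 UTC
Rule 2/3 (ZBT, -01:15): 2021-12-20 07:20 UTC ≤ query < 2022-04-26 05:54 UTC
10·60 + 34 - 75 = 559 min
559 = 0·1440 + 559; 559 = 9·60 + 19 → 09:19, same day
→ 2021-12-20 09:19 ZBT

2021-12-20 09:19 ZBT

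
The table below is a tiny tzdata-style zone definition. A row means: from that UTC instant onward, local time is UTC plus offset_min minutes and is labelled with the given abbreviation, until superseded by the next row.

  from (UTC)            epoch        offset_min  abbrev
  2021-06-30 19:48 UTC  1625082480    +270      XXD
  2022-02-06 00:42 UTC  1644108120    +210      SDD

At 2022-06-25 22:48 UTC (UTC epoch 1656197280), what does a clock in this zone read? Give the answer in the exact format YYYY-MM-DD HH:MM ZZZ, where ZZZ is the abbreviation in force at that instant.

2022-06-26 02:18 SDD

Query: 2022-06-25 22:48 UTC
Rule 2/2 (SDD, +03:30): 2022-02-06 00:42 UTC ≤ query < +∞
22·60 + 48 + 210 = 1578 min
1578 = 1·1440 + 138; 138 = 2·60 + 18 → 02:18, 2022-06-25 + 1 day = 2022-06-26
→ 2022-06-26 02:18 SDD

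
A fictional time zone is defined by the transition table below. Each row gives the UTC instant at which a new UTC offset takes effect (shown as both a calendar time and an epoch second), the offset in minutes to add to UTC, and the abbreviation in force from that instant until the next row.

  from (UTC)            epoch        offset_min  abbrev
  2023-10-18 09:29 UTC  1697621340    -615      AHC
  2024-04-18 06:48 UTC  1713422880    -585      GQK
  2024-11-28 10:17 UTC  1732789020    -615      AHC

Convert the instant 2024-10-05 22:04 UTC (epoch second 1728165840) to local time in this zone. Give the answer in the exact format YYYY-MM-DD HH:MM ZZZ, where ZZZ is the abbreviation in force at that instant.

2024-10-05 12:19 GQK

Query: 2024-10-05 22:04 UTC
Rule 2/3 (GQK, -09:45): 2024-04-18 06:48 UTC ≤ query < 2024-11-28 10:17 UTC
22·60 + 4 - 585 = 739 min
739 = 0·1440 + 739; 739 = 12·60 + 19 → 12:19, same day
→ 2024-10-05 12:19 GQK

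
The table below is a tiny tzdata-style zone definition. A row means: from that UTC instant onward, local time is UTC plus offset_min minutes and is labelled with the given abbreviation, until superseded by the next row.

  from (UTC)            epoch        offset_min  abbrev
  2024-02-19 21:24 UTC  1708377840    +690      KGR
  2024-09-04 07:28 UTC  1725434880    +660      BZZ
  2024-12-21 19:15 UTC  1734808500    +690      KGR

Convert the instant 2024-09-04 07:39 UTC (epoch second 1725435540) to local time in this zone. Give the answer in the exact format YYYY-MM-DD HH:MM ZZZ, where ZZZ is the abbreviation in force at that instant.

2024-09-04 18:39 BZZ

Query: 2024-09-04 07:39 UTC
Rule 2/3 (BZZ, +11:00): 2024-09-04 07:28 UTC ≤ query < 2024-12-21 19:15 UTC
7·60 + 39 + 660 = 1119 min
1119 = 0·1440 + 1119; 1119 = 18·60 + 39 → 18:39, same day
→ 2024-09-04 18:39 BZZ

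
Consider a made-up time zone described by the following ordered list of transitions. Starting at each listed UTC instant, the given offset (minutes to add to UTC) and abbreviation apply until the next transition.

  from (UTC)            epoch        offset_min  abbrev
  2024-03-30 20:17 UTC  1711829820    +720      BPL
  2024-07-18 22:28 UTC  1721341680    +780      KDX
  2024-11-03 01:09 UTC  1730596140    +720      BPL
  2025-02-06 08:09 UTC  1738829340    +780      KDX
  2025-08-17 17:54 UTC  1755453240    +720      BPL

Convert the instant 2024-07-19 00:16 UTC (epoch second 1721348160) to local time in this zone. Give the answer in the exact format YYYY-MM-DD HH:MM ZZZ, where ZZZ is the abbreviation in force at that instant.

Query: 2024-07-19 00:16 UTC
Rule 2/5 (KDX, +13:00): 2024-07-18 22:28 UTC ≤ query < 2024-11-03 01:09 UTC
0·60 + 16 + 780 = 796 min
796 = 0·1440 + 796; 796 = 13·60 + 16 → 13:16, same day
→ 2024-07-19 13:16 KDX

2024-07-19 13:16 KDX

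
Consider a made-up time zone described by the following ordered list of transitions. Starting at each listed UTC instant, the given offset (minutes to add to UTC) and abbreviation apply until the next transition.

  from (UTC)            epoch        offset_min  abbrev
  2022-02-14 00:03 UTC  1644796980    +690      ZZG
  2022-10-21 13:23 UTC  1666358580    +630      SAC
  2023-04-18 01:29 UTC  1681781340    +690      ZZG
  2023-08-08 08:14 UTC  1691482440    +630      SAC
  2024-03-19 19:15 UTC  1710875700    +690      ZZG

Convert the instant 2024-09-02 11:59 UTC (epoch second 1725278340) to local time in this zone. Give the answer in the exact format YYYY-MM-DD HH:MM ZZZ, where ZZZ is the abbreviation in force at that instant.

Query: 2024-09-02 11:59 UTC
Rule 5/5 (ZZG, +11:30): 2024-03-19 19:15 UTC ≤ query < +∞
11·60 + 59 + 690 = 1409 min
1409 = 0·1440 + 1409; 1409 = 23·60 + 29 → 23:29, same day
→ 2024-09-02 23:29 ZZG

2024-09-02 23:29 ZZG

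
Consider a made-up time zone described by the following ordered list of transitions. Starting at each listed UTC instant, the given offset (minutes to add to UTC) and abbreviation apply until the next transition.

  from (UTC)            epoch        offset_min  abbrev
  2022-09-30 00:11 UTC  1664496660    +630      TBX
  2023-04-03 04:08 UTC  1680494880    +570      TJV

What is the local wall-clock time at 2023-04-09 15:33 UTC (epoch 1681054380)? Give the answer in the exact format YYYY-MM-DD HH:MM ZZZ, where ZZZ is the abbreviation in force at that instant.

Query: 2023-04-09 15:33 UTC
Rule 2/2 (TJV, +09:30): 2023-04-03 04:08 UTC ≤ query < +∞
15·60 + 33 + 570 = 1503 min
1503 = 1·1440 + 63; 63 = 1·60 + 3 → 01:03, 2023-04-09 + 1 day = 2023-04-10
→ 2023-04-10 01:03 TJV

2023-04-10 01:03 TJV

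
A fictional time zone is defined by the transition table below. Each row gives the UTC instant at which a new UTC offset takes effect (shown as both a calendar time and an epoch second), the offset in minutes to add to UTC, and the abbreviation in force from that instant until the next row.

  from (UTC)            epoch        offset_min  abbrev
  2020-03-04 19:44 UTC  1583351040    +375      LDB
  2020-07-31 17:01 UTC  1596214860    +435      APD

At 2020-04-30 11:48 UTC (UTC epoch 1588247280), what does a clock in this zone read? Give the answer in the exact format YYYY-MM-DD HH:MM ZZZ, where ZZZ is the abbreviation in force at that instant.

2020-04-30 18:03 LDB

Query: 2020-04-30 11:48 UTC
Rule 1/2 (LDB, +06:15): 2020-03-04 19:44 UTC ≤ query < 2020-07-31 17:01 UTC
11·60 + 48 + 375 = 1083 min
1083 = 0·1440 + 1083; 1083 = 18·60 + 3 → 18:03, same day
→ 2020-04-30 18:03 LDB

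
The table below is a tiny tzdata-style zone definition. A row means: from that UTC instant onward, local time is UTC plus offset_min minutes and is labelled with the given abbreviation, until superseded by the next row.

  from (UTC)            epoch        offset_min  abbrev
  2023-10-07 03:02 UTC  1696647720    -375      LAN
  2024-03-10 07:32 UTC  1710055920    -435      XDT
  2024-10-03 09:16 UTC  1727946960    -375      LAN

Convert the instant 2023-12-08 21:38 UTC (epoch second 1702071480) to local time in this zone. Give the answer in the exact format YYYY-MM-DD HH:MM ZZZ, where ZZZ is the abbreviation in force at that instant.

Query: 2023-12-08 21:38 UTC
Rule 1/3 (LAN, -06:15): 2023-10-07 03:02 UTC ≤ query < 2024-03-10 07:32 UTC
21·60 + 38 - 375 = 923 min
923 = 0·1440 + 923; 923 = 15·60 + 23 → 15:23, same day
→ 2023-12-08 15:23 LAN

2023-12-08 15:23 LAN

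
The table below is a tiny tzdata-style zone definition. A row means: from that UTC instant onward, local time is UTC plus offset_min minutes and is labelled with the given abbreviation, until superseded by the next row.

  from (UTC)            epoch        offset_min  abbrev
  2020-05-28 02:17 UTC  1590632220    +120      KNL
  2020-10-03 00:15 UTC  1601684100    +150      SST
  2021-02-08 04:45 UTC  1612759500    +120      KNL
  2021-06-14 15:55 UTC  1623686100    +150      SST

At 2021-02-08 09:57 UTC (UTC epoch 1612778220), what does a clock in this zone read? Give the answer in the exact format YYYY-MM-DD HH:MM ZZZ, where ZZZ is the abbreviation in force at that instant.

Query: 2021-02-08 09:57 UTC
Rule 3/4 (KNL, +02:00): 2021-02-08 04:45 UTC ≤ query < 2021-06-14 15:55 UTC
9·60 + 57 + 120 = 717 min
717 = 0·1440 + 717; 717 = 11·60 + 57 → 11:57, same day
→ 2021-02-08 11:57 KNL

2021-02-08 11:57 KNL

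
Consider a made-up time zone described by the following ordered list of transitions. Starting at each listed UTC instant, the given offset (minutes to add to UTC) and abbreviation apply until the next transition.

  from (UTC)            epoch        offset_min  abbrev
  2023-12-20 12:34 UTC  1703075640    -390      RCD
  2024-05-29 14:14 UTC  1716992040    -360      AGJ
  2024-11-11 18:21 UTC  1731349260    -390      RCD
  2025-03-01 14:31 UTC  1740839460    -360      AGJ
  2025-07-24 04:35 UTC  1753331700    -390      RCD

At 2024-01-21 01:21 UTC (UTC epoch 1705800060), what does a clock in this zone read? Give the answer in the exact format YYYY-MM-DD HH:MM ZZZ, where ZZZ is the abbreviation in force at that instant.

2024-01-20 18:51 RCD

Query: 2024-01-21 01:21 UTC
Rule 1/5 (RCD, -06:30): 2023-12-20 12:34 UTC ≤ query < 2024-05-29 14:14 UTC
1·60 + 21 - 390 = -309 min
-309 = -1·1440 + 1131; 1131 = 18·60 + 51 → 18:51, 2024-01-21 - 1 day = 2024-01-20
→ 2024-01-20 18:51 RCD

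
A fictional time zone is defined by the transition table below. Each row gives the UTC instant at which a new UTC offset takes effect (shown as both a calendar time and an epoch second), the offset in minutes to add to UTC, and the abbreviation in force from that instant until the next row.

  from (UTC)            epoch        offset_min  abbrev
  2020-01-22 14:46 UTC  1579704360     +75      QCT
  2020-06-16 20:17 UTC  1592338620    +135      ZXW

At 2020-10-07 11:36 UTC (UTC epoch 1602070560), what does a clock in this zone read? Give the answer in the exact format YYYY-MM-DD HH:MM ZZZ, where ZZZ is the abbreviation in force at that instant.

2020-10-07 13:51 ZXW

Query: 2020-10-07 11:36 UTC
Rule 2/2 (ZXW, +02:15): 2020-06-16 20:17 UTC ≤ query < +∞
11·60 + 36 + 135 = 831 min
831 = 0·1440 + 831; 831 = 13·60 + 51 → 13:51, same day
→ 2020-10-07 13:51 ZXW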